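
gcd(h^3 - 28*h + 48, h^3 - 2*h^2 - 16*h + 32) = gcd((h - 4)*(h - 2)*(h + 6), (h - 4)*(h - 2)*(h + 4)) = h^2 - 6*h + 8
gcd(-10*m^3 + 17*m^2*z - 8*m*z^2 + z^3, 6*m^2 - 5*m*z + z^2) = -2*m + z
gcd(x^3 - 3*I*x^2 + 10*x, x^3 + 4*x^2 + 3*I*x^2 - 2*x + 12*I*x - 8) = x + 2*I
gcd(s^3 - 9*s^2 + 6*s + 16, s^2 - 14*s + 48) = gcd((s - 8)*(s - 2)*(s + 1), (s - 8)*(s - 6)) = s - 8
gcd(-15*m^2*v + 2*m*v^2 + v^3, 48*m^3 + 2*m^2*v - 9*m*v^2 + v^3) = -3*m + v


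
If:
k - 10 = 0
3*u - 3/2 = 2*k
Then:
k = 10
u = 43/6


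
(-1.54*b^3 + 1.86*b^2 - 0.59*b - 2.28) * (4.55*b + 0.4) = -7.007*b^4 + 7.847*b^3 - 1.9405*b^2 - 10.61*b - 0.912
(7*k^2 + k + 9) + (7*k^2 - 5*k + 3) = 14*k^2 - 4*k + 12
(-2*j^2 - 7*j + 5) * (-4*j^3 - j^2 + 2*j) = 8*j^5 + 30*j^4 - 17*j^3 - 19*j^2 + 10*j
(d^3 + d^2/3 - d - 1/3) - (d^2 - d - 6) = d^3 - 2*d^2/3 + 17/3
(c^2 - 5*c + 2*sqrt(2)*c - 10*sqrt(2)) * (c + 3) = c^3 - 2*c^2 + 2*sqrt(2)*c^2 - 15*c - 4*sqrt(2)*c - 30*sqrt(2)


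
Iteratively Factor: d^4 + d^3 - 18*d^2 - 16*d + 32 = (d - 1)*(d^3 + 2*d^2 - 16*d - 32) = (d - 1)*(d + 4)*(d^2 - 2*d - 8) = (d - 4)*(d - 1)*(d + 4)*(d + 2)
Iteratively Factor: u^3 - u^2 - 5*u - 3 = (u + 1)*(u^2 - 2*u - 3) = (u + 1)^2*(u - 3)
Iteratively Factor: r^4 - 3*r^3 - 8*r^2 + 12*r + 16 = (r + 1)*(r^3 - 4*r^2 - 4*r + 16) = (r - 2)*(r + 1)*(r^2 - 2*r - 8) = (r - 2)*(r + 1)*(r + 2)*(r - 4)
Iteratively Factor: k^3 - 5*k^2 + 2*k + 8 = (k - 2)*(k^2 - 3*k - 4) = (k - 2)*(k + 1)*(k - 4)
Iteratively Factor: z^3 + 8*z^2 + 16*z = (z + 4)*(z^2 + 4*z) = z*(z + 4)*(z + 4)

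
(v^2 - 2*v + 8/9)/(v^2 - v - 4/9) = (3*v - 2)/(3*v + 1)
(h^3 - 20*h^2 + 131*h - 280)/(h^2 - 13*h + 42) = (h^2 - 13*h + 40)/(h - 6)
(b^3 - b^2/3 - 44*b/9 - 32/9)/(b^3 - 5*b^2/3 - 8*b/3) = (b + 4/3)/b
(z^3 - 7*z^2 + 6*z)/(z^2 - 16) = z*(z^2 - 7*z + 6)/(z^2 - 16)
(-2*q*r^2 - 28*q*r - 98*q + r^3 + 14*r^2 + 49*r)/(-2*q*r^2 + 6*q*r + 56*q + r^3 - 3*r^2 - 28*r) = (r^2 + 14*r + 49)/(r^2 - 3*r - 28)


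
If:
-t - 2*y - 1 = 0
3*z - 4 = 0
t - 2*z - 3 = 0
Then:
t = 17/3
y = -10/3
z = 4/3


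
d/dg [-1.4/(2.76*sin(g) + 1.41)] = 3.864*cos(g)/(2.76*sin(g) + 1.41)^2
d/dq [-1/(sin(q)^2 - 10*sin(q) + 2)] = 2*(sin(q) - 5)*cos(q)/(sin(q)^2 - 10*sin(q) + 2)^2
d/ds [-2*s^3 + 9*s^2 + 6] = 6*s*(3 - s)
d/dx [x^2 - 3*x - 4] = 2*x - 3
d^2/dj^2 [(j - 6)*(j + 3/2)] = 2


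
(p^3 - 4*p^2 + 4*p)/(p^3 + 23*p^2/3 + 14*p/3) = 3*(p^2 - 4*p + 4)/(3*p^2 + 23*p + 14)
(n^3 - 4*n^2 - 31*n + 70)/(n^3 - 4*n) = (n^2 - 2*n - 35)/(n*(n + 2))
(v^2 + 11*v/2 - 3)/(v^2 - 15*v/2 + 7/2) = (v + 6)/(v - 7)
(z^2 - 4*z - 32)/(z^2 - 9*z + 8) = (z + 4)/(z - 1)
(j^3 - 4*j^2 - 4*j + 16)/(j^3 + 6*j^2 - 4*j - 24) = (j - 4)/(j + 6)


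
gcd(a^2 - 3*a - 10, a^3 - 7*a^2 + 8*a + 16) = 1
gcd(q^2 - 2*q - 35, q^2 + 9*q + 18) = 1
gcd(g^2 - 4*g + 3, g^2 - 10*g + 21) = g - 3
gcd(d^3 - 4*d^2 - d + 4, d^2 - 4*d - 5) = d + 1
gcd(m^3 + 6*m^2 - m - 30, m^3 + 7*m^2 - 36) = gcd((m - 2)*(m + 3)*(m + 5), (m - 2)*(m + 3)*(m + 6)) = m^2 + m - 6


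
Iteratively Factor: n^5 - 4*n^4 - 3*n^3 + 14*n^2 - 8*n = (n + 2)*(n^4 - 6*n^3 + 9*n^2 - 4*n) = (n - 1)*(n + 2)*(n^3 - 5*n^2 + 4*n) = (n - 4)*(n - 1)*(n + 2)*(n^2 - n) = n*(n - 4)*(n - 1)*(n + 2)*(n - 1)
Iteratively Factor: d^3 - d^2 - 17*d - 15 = (d + 3)*(d^2 - 4*d - 5) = (d + 1)*(d + 3)*(d - 5)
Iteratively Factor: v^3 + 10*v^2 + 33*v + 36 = (v + 3)*(v^2 + 7*v + 12) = (v + 3)^2*(v + 4)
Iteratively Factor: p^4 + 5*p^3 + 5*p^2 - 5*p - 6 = (p + 3)*(p^3 + 2*p^2 - p - 2) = (p + 1)*(p + 3)*(p^2 + p - 2) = (p - 1)*(p + 1)*(p + 3)*(p + 2)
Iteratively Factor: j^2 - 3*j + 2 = (j - 2)*(j - 1)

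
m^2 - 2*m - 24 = (m - 6)*(m + 4)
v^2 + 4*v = v*(v + 4)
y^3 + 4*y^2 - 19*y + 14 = (y - 2)*(y - 1)*(y + 7)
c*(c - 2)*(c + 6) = c^3 + 4*c^2 - 12*c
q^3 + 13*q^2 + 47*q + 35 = (q + 1)*(q + 5)*(q + 7)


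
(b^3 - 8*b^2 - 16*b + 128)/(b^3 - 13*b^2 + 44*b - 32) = (b + 4)/(b - 1)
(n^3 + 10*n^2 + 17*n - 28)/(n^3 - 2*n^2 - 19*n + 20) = (n + 7)/(n - 5)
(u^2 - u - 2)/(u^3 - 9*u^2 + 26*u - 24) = (u + 1)/(u^2 - 7*u + 12)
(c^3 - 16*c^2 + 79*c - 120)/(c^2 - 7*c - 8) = (c^2 - 8*c + 15)/(c + 1)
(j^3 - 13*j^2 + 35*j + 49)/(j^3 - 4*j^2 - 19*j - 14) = (j - 7)/(j + 2)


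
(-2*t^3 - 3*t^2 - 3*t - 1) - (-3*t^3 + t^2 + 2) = t^3 - 4*t^2 - 3*t - 3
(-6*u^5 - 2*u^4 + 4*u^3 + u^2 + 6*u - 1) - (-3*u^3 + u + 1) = -6*u^5 - 2*u^4 + 7*u^3 + u^2 + 5*u - 2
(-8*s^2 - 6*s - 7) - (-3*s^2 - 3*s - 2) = -5*s^2 - 3*s - 5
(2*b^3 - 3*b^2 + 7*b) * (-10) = -20*b^3 + 30*b^2 - 70*b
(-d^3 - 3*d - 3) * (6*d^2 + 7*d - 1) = -6*d^5 - 7*d^4 - 17*d^3 - 39*d^2 - 18*d + 3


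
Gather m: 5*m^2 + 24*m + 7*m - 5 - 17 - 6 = 5*m^2 + 31*m - 28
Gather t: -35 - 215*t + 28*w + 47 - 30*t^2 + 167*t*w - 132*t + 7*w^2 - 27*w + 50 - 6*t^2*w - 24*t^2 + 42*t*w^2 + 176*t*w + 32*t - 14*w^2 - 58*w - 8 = t^2*(-6*w - 54) + t*(42*w^2 + 343*w - 315) - 7*w^2 - 57*w + 54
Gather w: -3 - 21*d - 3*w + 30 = -21*d - 3*w + 27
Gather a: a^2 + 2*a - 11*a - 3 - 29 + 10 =a^2 - 9*a - 22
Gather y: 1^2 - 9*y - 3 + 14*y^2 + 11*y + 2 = 14*y^2 + 2*y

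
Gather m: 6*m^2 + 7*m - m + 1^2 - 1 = 6*m^2 + 6*m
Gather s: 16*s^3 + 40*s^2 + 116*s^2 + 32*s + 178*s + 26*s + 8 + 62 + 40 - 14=16*s^3 + 156*s^2 + 236*s + 96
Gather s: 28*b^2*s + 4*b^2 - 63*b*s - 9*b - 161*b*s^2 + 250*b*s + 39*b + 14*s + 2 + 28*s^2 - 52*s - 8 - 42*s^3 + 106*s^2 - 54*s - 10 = 4*b^2 + 30*b - 42*s^3 + s^2*(134 - 161*b) + s*(28*b^2 + 187*b - 92) - 16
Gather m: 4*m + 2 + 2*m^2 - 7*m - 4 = 2*m^2 - 3*m - 2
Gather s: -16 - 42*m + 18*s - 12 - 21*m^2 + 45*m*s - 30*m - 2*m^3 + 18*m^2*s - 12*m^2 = -2*m^3 - 33*m^2 - 72*m + s*(18*m^2 + 45*m + 18) - 28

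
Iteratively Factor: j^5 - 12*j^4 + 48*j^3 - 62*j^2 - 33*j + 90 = (j - 3)*(j^4 - 9*j^3 + 21*j^2 + j - 30) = (j - 5)*(j - 3)*(j^3 - 4*j^2 + j + 6) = (j - 5)*(j - 3)*(j - 2)*(j^2 - 2*j - 3) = (j - 5)*(j - 3)*(j - 2)*(j + 1)*(j - 3)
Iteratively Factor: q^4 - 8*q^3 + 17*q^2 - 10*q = (q - 5)*(q^3 - 3*q^2 + 2*q) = q*(q - 5)*(q^2 - 3*q + 2) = q*(q - 5)*(q - 2)*(q - 1)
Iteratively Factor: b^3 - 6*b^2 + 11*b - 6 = (b - 1)*(b^2 - 5*b + 6) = (b - 2)*(b - 1)*(b - 3)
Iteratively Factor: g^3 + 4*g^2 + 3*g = (g)*(g^2 + 4*g + 3) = g*(g + 1)*(g + 3)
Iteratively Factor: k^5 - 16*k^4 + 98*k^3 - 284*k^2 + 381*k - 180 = (k - 3)*(k^4 - 13*k^3 + 59*k^2 - 107*k + 60) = (k - 5)*(k - 3)*(k^3 - 8*k^2 + 19*k - 12) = (k - 5)*(k - 4)*(k - 3)*(k^2 - 4*k + 3) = (k - 5)*(k - 4)*(k - 3)*(k - 1)*(k - 3)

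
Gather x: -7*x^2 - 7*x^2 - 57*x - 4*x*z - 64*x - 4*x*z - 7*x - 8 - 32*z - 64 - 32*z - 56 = -14*x^2 + x*(-8*z - 128) - 64*z - 128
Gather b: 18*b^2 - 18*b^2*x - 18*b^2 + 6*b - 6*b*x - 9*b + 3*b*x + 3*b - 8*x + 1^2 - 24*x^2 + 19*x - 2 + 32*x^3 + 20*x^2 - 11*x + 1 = -18*b^2*x - 3*b*x + 32*x^3 - 4*x^2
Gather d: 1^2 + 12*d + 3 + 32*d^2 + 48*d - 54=32*d^2 + 60*d - 50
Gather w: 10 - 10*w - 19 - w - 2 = -11*w - 11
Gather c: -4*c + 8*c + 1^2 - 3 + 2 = 4*c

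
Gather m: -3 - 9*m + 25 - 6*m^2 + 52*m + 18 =-6*m^2 + 43*m + 40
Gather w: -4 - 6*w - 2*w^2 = -2*w^2 - 6*w - 4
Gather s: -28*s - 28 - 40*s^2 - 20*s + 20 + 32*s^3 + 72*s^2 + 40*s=32*s^3 + 32*s^2 - 8*s - 8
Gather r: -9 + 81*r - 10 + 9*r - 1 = 90*r - 20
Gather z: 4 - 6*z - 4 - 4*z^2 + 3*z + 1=-4*z^2 - 3*z + 1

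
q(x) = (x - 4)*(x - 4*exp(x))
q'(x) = x + (1 - 4*exp(x))*(x - 4) - 4*exp(x) = x - (x - 4)*(4*exp(x) - 1) - 4*exp(x)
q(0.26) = 18.43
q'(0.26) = 10.73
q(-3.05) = 22.84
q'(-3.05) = -8.95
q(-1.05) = 12.37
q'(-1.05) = -0.43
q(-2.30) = 17.02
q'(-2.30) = -6.47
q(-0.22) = 14.47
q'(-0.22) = 5.90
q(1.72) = 47.01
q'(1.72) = 28.03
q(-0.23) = 14.42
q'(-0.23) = 5.81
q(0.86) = 26.98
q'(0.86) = 17.95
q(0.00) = 16.00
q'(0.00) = 8.00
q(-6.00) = 60.10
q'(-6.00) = -15.91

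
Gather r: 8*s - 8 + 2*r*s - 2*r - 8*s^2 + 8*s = r*(2*s - 2) - 8*s^2 + 16*s - 8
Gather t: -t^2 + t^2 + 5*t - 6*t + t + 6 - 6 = 0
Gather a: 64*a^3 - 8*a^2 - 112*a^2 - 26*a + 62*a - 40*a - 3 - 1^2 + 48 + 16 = 64*a^3 - 120*a^2 - 4*a + 60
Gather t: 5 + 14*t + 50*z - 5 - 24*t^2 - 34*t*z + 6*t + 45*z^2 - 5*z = -24*t^2 + t*(20 - 34*z) + 45*z^2 + 45*z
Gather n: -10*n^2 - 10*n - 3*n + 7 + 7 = -10*n^2 - 13*n + 14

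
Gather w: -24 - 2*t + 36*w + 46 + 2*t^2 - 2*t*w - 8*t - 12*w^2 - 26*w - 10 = 2*t^2 - 10*t - 12*w^2 + w*(10 - 2*t) + 12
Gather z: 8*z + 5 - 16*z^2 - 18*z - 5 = -16*z^2 - 10*z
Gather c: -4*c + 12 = 12 - 4*c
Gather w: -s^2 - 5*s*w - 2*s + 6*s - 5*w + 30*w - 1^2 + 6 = -s^2 + 4*s + w*(25 - 5*s) + 5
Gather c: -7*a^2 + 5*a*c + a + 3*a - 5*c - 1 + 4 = -7*a^2 + 4*a + c*(5*a - 5) + 3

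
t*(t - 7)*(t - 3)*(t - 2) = t^4 - 12*t^3 + 41*t^2 - 42*t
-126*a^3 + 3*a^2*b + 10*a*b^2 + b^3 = (-3*a + b)*(6*a + b)*(7*a + b)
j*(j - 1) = j^2 - j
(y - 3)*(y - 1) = y^2 - 4*y + 3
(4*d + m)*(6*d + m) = 24*d^2 + 10*d*m + m^2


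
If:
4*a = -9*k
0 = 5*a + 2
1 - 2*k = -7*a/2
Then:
No Solution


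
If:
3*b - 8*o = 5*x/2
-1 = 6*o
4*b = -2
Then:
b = -1/2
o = -1/6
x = -1/15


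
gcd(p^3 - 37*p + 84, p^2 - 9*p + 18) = p - 3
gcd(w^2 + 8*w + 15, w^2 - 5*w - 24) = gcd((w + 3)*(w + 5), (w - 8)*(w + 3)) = w + 3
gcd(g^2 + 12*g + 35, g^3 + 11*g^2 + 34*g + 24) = 1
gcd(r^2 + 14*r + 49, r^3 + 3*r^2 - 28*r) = r + 7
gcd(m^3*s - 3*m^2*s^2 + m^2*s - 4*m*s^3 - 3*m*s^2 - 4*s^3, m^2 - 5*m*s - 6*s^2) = m + s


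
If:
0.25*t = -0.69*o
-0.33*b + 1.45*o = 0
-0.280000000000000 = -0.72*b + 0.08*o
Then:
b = 0.40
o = 0.09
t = -0.25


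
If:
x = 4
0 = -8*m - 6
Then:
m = -3/4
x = 4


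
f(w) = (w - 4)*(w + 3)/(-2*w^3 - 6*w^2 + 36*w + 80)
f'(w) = (w - 4)*(w + 3)*(6*w^2 + 12*w - 36)/(-2*w^3 - 6*w^2 + 36*w + 80)^2 + (w - 4)/(-2*w^3 - 6*w^2 + 36*w + 80) + (w + 3)/(-2*w^3 - 6*w^2 + 36*w + 80) = (w^2 + 6*w + 11)/(2*(w^4 + 14*w^3 + 69*w^2 + 140*w + 100))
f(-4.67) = -0.95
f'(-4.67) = 3.08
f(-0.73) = -0.21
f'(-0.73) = 0.12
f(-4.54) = -0.66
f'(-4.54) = 1.60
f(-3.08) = -0.02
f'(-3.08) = 0.23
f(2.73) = -0.08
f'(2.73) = 0.01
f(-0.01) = -0.15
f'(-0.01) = 0.06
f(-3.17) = -0.04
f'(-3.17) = 0.22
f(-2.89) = 0.03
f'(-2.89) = 0.29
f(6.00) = -0.05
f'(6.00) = 0.01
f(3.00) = -0.08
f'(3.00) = 0.01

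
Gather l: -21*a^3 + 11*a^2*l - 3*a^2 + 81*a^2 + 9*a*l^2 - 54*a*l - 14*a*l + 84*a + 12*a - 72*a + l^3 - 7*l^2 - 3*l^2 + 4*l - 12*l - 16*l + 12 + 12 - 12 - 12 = -21*a^3 + 78*a^2 + 24*a + l^3 + l^2*(9*a - 10) + l*(11*a^2 - 68*a - 24)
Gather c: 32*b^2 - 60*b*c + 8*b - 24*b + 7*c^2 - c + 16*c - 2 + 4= 32*b^2 - 16*b + 7*c^2 + c*(15 - 60*b) + 2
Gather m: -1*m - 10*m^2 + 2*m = -10*m^2 + m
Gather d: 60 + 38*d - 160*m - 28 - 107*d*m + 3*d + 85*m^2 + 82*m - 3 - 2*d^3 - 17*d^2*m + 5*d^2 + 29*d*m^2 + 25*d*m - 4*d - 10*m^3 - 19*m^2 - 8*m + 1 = -2*d^3 + d^2*(5 - 17*m) + d*(29*m^2 - 82*m + 37) - 10*m^3 + 66*m^2 - 86*m + 30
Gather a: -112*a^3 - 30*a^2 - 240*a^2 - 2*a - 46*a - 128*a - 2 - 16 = -112*a^3 - 270*a^2 - 176*a - 18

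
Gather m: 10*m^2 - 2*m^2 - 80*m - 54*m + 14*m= 8*m^2 - 120*m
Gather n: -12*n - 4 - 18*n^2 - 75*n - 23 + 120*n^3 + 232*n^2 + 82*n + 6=120*n^3 + 214*n^2 - 5*n - 21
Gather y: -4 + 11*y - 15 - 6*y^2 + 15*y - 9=-6*y^2 + 26*y - 28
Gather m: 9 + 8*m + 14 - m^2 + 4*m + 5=-m^2 + 12*m + 28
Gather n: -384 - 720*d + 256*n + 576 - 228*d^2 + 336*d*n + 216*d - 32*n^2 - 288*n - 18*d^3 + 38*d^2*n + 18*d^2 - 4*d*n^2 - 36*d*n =-18*d^3 - 210*d^2 - 504*d + n^2*(-4*d - 32) + n*(38*d^2 + 300*d - 32) + 192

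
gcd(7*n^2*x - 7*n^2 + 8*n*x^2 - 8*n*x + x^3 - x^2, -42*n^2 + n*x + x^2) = 7*n + x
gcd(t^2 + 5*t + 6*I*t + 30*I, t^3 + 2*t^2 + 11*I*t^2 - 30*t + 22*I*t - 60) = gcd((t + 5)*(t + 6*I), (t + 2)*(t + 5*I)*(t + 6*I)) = t + 6*I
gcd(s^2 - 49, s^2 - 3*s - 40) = 1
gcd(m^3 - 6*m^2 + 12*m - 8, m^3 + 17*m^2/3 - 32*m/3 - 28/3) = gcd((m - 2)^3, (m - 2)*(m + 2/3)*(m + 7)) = m - 2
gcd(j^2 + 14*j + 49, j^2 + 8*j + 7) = j + 7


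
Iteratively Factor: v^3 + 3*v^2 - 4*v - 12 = (v + 3)*(v^2 - 4) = (v + 2)*(v + 3)*(v - 2)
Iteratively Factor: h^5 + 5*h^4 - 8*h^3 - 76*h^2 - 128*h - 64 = (h + 2)*(h^4 + 3*h^3 - 14*h^2 - 48*h - 32) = (h + 2)*(h + 4)*(h^3 - h^2 - 10*h - 8) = (h - 4)*(h + 2)*(h + 4)*(h^2 + 3*h + 2) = (h - 4)*(h + 2)^2*(h + 4)*(h + 1)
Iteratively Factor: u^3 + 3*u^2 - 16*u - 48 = (u - 4)*(u^2 + 7*u + 12) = (u - 4)*(u + 3)*(u + 4)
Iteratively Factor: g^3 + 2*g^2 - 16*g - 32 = (g + 4)*(g^2 - 2*g - 8) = (g + 2)*(g + 4)*(g - 4)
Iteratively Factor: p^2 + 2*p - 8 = (p - 2)*(p + 4)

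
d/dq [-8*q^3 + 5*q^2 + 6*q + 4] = -24*q^2 + 10*q + 6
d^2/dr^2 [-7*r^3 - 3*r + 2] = -42*r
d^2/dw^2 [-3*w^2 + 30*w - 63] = -6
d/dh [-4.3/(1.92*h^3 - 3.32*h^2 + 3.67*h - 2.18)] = (24.768*h^2 - 28.552*h + 15.781)/(1.92*h^3 - 3.32*h^2 + 3.67*h - 2.18)^2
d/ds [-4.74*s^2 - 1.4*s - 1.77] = -9.48*s - 1.4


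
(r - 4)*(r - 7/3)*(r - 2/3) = r^3 - 7*r^2 + 122*r/9 - 56/9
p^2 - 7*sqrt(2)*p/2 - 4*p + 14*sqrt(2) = (p - 4)*(p - 7*sqrt(2)/2)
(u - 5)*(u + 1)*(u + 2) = u^3 - 2*u^2 - 13*u - 10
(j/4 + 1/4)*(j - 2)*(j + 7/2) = j^3/4 + 5*j^2/8 - 11*j/8 - 7/4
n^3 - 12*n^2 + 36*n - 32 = (n - 8)*(n - 2)^2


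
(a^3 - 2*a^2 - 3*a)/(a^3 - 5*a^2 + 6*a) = (a + 1)/(a - 2)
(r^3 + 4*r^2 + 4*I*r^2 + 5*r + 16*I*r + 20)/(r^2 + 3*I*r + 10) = (r^2 + r*(4 - I) - 4*I)/(r - 2*I)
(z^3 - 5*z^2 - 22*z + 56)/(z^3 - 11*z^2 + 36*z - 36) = (z^2 - 3*z - 28)/(z^2 - 9*z + 18)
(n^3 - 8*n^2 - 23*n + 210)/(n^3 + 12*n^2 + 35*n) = (n^2 - 13*n + 42)/(n*(n + 7))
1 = 1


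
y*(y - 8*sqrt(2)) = y^2 - 8*sqrt(2)*y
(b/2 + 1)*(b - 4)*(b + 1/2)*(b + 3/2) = b^4/2 - 45*b^2/8 - 35*b/4 - 3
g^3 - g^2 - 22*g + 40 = (g - 4)*(g - 2)*(g + 5)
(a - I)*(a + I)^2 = a^3 + I*a^2 + a + I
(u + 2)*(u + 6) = u^2 + 8*u + 12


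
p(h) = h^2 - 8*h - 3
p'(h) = 2*h - 8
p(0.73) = -8.31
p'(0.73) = -6.54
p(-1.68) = 13.26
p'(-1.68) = -11.36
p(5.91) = -15.35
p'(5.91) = 3.82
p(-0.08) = -2.35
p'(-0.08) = -8.16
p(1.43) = -12.40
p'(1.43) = -5.14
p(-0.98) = 5.80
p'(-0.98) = -9.96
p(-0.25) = -0.94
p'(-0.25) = -8.50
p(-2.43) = 22.34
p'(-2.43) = -12.86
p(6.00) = -15.00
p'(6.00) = 4.00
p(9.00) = 6.00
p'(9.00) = 10.00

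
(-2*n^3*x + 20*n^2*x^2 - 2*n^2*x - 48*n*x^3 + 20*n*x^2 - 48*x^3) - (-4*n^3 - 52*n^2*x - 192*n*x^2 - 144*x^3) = -2*n^3*x + 4*n^3 + 20*n^2*x^2 + 50*n^2*x - 48*n*x^3 + 212*n*x^2 + 96*x^3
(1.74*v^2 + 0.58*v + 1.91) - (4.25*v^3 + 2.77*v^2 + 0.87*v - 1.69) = -4.25*v^3 - 1.03*v^2 - 0.29*v + 3.6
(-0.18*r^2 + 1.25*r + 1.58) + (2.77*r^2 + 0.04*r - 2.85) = 2.59*r^2 + 1.29*r - 1.27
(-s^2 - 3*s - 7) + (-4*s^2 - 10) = -5*s^2 - 3*s - 17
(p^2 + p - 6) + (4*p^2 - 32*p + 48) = 5*p^2 - 31*p + 42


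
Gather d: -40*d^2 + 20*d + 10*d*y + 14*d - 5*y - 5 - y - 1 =-40*d^2 + d*(10*y + 34) - 6*y - 6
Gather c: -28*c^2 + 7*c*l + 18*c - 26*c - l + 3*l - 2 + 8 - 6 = -28*c^2 + c*(7*l - 8) + 2*l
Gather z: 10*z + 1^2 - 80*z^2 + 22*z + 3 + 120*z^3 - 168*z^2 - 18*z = 120*z^3 - 248*z^2 + 14*z + 4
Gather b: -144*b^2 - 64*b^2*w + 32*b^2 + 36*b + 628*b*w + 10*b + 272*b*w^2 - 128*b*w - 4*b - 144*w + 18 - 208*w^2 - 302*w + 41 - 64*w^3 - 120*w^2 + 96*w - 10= b^2*(-64*w - 112) + b*(272*w^2 + 500*w + 42) - 64*w^3 - 328*w^2 - 350*w + 49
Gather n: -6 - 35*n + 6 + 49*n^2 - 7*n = 49*n^2 - 42*n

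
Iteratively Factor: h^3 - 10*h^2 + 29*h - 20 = (h - 1)*(h^2 - 9*h + 20) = (h - 5)*(h - 1)*(h - 4)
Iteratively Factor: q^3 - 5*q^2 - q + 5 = (q + 1)*(q^2 - 6*q + 5) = (q - 1)*(q + 1)*(q - 5)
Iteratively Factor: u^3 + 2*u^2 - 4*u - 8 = (u - 2)*(u^2 + 4*u + 4) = (u - 2)*(u + 2)*(u + 2)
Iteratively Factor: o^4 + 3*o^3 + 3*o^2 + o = (o + 1)*(o^3 + 2*o^2 + o) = o*(o + 1)*(o^2 + 2*o + 1) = o*(o + 1)^2*(o + 1)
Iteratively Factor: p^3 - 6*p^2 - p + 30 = (p + 2)*(p^2 - 8*p + 15) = (p - 5)*(p + 2)*(p - 3)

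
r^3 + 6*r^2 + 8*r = r*(r + 2)*(r + 4)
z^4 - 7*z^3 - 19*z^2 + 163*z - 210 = (z - 7)*(z - 3)*(z - 2)*(z + 5)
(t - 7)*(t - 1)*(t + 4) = t^3 - 4*t^2 - 25*t + 28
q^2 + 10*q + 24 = (q + 4)*(q + 6)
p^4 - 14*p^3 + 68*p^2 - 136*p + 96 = (p - 6)*(p - 4)*(p - 2)^2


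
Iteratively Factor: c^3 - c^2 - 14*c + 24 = (c - 2)*(c^2 + c - 12) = (c - 2)*(c + 4)*(c - 3)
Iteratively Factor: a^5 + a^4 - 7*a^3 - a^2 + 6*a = (a + 1)*(a^4 - 7*a^2 + 6*a) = a*(a + 1)*(a^3 - 7*a + 6) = a*(a + 1)*(a + 3)*(a^2 - 3*a + 2) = a*(a - 1)*(a + 1)*(a + 3)*(a - 2)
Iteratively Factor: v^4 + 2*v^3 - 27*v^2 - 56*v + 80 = (v + 4)*(v^3 - 2*v^2 - 19*v + 20) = (v - 1)*(v + 4)*(v^2 - v - 20) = (v - 5)*(v - 1)*(v + 4)*(v + 4)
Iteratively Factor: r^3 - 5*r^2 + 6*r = (r)*(r^2 - 5*r + 6) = r*(r - 2)*(r - 3)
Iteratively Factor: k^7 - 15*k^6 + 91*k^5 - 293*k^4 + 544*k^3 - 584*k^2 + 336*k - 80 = (k - 2)*(k^6 - 13*k^5 + 65*k^4 - 163*k^3 + 218*k^2 - 148*k + 40) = (k - 2)^2*(k^5 - 11*k^4 + 43*k^3 - 77*k^2 + 64*k - 20) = (k - 2)^3*(k^4 - 9*k^3 + 25*k^2 - 27*k + 10) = (k - 2)^3*(k - 1)*(k^3 - 8*k^2 + 17*k - 10) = (k - 5)*(k - 2)^3*(k - 1)*(k^2 - 3*k + 2) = (k - 5)*(k - 2)^3*(k - 1)^2*(k - 2)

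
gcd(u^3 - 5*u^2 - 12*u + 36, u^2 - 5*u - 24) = u + 3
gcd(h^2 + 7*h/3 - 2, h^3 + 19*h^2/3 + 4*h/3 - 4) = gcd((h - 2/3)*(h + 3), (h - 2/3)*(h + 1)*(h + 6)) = h - 2/3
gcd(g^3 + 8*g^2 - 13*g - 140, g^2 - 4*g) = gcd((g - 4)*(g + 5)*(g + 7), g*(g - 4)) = g - 4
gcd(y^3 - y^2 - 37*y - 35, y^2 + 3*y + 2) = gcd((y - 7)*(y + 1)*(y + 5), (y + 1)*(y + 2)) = y + 1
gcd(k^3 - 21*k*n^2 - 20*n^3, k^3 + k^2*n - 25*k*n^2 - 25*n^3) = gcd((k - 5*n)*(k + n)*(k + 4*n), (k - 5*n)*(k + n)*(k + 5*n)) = k^2 - 4*k*n - 5*n^2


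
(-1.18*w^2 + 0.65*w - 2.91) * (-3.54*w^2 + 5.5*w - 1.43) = 4.1772*w^4 - 8.791*w^3 + 15.5638*w^2 - 16.9345*w + 4.1613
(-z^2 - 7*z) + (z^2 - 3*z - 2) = -10*z - 2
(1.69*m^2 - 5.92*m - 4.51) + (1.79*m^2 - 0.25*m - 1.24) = 3.48*m^2 - 6.17*m - 5.75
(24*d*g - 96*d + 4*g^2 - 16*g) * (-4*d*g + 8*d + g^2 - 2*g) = -96*d^2*g^2 + 576*d^2*g - 768*d^2 + 8*d*g^3 - 48*d*g^2 + 64*d*g + 4*g^4 - 24*g^3 + 32*g^2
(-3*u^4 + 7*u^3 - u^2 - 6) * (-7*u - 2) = 21*u^5 - 43*u^4 - 7*u^3 + 2*u^2 + 42*u + 12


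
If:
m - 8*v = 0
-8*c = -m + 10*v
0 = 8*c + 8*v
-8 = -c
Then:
No Solution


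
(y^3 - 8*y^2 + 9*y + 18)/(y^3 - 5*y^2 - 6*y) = (y - 3)/y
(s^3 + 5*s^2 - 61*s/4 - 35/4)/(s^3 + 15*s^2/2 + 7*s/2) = (s - 5/2)/s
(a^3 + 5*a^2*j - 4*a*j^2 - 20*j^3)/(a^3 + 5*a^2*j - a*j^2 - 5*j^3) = (a^2 - 4*j^2)/(a^2 - j^2)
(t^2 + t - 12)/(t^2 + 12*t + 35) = (t^2 + t - 12)/(t^2 + 12*t + 35)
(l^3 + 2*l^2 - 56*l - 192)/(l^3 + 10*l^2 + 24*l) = (l - 8)/l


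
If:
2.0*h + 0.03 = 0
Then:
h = -0.02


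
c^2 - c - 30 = (c - 6)*(c + 5)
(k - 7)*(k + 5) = k^2 - 2*k - 35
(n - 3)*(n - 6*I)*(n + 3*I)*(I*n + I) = I*n^4 + 3*n^3 - 2*I*n^3 - 6*n^2 + 15*I*n^2 - 9*n - 36*I*n - 54*I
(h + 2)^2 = h^2 + 4*h + 4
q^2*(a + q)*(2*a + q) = 2*a^2*q^2 + 3*a*q^3 + q^4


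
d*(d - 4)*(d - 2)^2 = d^4 - 8*d^3 + 20*d^2 - 16*d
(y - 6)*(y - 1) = y^2 - 7*y + 6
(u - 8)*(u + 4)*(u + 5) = u^3 + u^2 - 52*u - 160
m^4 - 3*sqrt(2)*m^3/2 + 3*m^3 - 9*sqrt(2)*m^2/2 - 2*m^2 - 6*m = m*(m + 3)*(m - 2*sqrt(2))*(m + sqrt(2)/2)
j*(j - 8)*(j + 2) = j^3 - 6*j^2 - 16*j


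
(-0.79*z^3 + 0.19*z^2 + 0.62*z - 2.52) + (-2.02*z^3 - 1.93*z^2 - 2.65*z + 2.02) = -2.81*z^3 - 1.74*z^2 - 2.03*z - 0.5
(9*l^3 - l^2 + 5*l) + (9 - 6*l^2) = 9*l^3 - 7*l^2 + 5*l + 9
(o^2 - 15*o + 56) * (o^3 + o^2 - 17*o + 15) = o^5 - 14*o^4 + 24*o^3 + 326*o^2 - 1177*o + 840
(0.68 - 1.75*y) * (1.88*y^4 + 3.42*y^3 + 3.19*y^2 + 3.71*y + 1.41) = -3.29*y^5 - 4.7066*y^4 - 3.2569*y^3 - 4.3233*y^2 + 0.0553000000000003*y + 0.9588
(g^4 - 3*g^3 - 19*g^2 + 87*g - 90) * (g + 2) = g^5 - g^4 - 25*g^3 + 49*g^2 + 84*g - 180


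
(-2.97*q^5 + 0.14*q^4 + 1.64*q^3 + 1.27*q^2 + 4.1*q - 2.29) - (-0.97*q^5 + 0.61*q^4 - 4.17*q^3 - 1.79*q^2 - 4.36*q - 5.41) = -2.0*q^5 - 0.47*q^4 + 5.81*q^3 + 3.06*q^2 + 8.46*q + 3.12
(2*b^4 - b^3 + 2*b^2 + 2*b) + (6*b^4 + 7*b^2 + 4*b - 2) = 8*b^4 - b^3 + 9*b^2 + 6*b - 2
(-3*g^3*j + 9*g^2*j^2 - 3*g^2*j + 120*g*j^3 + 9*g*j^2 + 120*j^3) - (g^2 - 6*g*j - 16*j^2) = -3*g^3*j + 9*g^2*j^2 - 3*g^2*j - g^2 + 120*g*j^3 + 9*g*j^2 + 6*g*j + 120*j^3 + 16*j^2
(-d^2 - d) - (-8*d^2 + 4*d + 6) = 7*d^2 - 5*d - 6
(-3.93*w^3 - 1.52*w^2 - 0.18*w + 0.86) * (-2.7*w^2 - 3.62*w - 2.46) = 10.611*w^5 + 18.3306*w^4 + 15.6562*w^3 + 2.0688*w^2 - 2.6704*w - 2.1156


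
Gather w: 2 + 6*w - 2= 6*w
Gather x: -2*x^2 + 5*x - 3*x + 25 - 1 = -2*x^2 + 2*x + 24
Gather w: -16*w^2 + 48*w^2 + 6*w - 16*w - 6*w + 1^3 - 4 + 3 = 32*w^2 - 16*w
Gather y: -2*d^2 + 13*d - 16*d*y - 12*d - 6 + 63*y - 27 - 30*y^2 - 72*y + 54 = -2*d^2 + d - 30*y^2 + y*(-16*d - 9) + 21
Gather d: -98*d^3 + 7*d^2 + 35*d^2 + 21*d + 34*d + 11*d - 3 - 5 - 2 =-98*d^3 + 42*d^2 + 66*d - 10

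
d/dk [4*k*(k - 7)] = 8*k - 28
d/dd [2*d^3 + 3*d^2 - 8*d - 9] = 6*d^2 + 6*d - 8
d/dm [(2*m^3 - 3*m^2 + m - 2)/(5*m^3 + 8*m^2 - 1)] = (31*m^4 - 10*m^3 + 16*m^2 + 38*m - 1)/(25*m^6 + 80*m^5 + 64*m^4 - 10*m^3 - 16*m^2 + 1)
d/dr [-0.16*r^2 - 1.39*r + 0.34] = -0.32*r - 1.39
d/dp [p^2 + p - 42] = 2*p + 1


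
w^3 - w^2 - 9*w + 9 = (w - 3)*(w - 1)*(w + 3)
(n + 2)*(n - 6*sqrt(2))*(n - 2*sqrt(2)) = n^3 - 8*sqrt(2)*n^2 + 2*n^2 - 16*sqrt(2)*n + 24*n + 48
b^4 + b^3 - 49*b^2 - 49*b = b*(b - 7)*(b + 1)*(b + 7)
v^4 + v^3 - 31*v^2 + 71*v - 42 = (v - 3)*(v - 2)*(v - 1)*(v + 7)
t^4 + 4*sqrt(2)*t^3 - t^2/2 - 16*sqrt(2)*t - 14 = (t - 2)*(t + 2)*(t + sqrt(2)/2)*(t + 7*sqrt(2)/2)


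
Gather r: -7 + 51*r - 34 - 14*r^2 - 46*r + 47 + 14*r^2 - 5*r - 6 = 0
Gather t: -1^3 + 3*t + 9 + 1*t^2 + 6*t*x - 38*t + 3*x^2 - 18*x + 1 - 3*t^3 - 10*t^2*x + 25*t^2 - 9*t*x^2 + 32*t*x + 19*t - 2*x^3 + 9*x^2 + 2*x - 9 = -3*t^3 + t^2*(26 - 10*x) + t*(-9*x^2 + 38*x - 16) - 2*x^3 + 12*x^2 - 16*x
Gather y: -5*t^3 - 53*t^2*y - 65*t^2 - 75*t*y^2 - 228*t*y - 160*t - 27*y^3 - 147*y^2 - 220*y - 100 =-5*t^3 - 65*t^2 - 160*t - 27*y^3 + y^2*(-75*t - 147) + y*(-53*t^2 - 228*t - 220) - 100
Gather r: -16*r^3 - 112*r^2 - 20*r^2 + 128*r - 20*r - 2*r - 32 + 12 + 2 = -16*r^3 - 132*r^2 + 106*r - 18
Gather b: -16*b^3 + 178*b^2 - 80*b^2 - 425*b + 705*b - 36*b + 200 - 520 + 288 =-16*b^3 + 98*b^2 + 244*b - 32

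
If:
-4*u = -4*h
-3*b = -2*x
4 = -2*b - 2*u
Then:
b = 2*x/3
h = -2*x/3 - 2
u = -2*x/3 - 2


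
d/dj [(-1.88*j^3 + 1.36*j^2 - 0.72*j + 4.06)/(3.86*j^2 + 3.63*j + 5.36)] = (-7.2568*j^4 - 13.6488*j^3 - 22.5144*j^2 - 16.764*j - 18.597)/(14.8996*j^4 + 28.0236*j^3 + 54.5561*j^2 + 38.9136*j + 28.7296)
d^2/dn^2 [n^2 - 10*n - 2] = 2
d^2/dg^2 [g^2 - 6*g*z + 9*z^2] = 2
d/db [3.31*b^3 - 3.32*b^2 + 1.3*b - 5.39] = 9.93*b^2 - 6.64*b + 1.3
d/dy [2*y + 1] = 2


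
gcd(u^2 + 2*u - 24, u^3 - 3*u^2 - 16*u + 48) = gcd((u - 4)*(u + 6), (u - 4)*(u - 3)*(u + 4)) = u - 4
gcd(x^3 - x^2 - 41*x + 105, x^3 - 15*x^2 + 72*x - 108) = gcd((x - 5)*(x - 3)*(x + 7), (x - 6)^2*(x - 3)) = x - 3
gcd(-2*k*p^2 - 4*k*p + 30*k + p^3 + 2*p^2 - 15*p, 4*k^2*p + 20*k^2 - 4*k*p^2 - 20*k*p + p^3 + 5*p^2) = -2*k*p - 10*k + p^2 + 5*p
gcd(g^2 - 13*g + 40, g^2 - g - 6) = 1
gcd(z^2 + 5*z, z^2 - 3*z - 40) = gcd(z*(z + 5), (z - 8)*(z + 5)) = z + 5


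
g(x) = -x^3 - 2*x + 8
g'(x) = -3*x^2 - 2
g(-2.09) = 21.31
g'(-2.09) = -15.10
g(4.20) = -74.49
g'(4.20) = -54.92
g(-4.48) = 106.88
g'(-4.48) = -62.21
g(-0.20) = 8.41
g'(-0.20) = -2.12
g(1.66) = 0.11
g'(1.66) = -10.27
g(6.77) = -315.83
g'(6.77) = -139.50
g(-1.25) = 12.45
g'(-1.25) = -6.69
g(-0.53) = 9.21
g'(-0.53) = -2.84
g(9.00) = -739.00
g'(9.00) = -245.00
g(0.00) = 8.00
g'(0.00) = -2.00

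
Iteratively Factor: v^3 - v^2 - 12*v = (v + 3)*(v^2 - 4*v) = (v - 4)*(v + 3)*(v)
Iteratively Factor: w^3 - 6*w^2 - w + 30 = (w - 5)*(w^2 - w - 6) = (w - 5)*(w + 2)*(w - 3)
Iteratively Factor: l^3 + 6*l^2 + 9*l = (l)*(l^2 + 6*l + 9) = l*(l + 3)*(l + 3)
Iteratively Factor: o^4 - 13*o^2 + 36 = (o - 2)*(o^3 + 2*o^2 - 9*o - 18) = (o - 2)*(o + 2)*(o^2 - 9) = (o - 3)*(o - 2)*(o + 2)*(o + 3)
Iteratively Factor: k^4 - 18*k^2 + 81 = (k - 3)*(k^3 + 3*k^2 - 9*k - 27) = (k - 3)^2*(k^2 + 6*k + 9) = (k - 3)^2*(k + 3)*(k + 3)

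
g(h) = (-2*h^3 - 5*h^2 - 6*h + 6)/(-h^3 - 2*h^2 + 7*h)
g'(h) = (-6*h^2 - 10*h - 6)/(-h^3 - 2*h^2 + 7*h) + (3*h^2 + 4*h - 7)*(-2*h^3 - 5*h^2 - 6*h + 6)/(-h^3 - 2*h^2 + 7*h)^2 = (-h^4 - 40*h^3 - 29*h^2 + 24*h - 42)/(h^2*(h^4 + 4*h^3 - 10*h^2 - 28*h + 49))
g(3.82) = 3.46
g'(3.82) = -0.83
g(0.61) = 0.01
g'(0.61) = -4.35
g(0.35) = 1.48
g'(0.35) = -8.32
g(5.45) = 2.72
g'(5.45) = -0.24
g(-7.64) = 2.36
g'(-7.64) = 0.16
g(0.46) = 0.74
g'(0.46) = -5.63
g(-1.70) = -0.91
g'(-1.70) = 0.13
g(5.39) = 2.74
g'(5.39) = -0.25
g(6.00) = 2.61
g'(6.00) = -0.18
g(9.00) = 2.31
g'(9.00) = -0.06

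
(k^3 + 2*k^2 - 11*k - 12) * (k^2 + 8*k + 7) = k^5 + 10*k^4 + 12*k^3 - 86*k^2 - 173*k - 84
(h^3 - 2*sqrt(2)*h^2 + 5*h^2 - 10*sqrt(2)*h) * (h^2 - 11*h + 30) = h^5 - 6*h^4 - 2*sqrt(2)*h^4 - 25*h^3 + 12*sqrt(2)*h^3 + 50*sqrt(2)*h^2 + 150*h^2 - 300*sqrt(2)*h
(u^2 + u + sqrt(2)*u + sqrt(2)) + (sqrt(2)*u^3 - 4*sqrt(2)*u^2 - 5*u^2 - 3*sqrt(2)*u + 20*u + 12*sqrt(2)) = sqrt(2)*u^3 - 4*sqrt(2)*u^2 - 4*u^2 - 2*sqrt(2)*u + 21*u + 13*sqrt(2)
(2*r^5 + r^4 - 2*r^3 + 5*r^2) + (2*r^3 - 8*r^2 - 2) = 2*r^5 + r^4 - 3*r^2 - 2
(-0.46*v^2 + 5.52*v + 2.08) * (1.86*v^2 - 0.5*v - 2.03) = -0.8556*v^4 + 10.4972*v^3 + 2.0426*v^2 - 12.2456*v - 4.2224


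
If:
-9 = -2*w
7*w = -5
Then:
No Solution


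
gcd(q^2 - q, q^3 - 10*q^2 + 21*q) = q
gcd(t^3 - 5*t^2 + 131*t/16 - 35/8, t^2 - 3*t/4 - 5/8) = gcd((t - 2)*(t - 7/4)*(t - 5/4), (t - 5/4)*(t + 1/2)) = t - 5/4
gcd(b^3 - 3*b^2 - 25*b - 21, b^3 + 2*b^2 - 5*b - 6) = b^2 + 4*b + 3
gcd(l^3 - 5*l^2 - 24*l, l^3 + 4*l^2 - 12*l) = l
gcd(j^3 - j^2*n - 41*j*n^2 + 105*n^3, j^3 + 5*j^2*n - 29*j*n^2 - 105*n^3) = j^2 + 2*j*n - 35*n^2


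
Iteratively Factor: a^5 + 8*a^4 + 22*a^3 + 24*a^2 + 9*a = (a + 3)*(a^4 + 5*a^3 + 7*a^2 + 3*a) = a*(a + 3)*(a^3 + 5*a^2 + 7*a + 3) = a*(a + 1)*(a + 3)*(a^2 + 4*a + 3) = a*(a + 1)*(a + 3)^2*(a + 1)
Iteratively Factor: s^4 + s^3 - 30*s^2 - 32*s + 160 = (s - 2)*(s^3 + 3*s^2 - 24*s - 80) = (s - 2)*(s + 4)*(s^2 - s - 20) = (s - 5)*(s - 2)*(s + 4)*(s + 4)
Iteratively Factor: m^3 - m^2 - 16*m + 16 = (m - 1)*(m^2 - 16) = (m - 1)*(m + 4)*(m - 4)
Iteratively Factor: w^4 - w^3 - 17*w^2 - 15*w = (w + 1)*(w^3 - 2*w^2 - 15*w) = (w - 5)*(w + 1)*(w^2 + 3*w) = w*(w - 5)*(w + 1)*(w + 3)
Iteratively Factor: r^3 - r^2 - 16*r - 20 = (r - 5)*(r^2 + 4*r + 4) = (r - 5)*(r + 2)*(r + 2)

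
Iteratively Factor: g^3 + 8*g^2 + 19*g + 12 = (g + 3)*(g^2 + 5*g + 4) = (g + 3)*(g + 4)*(g + 1)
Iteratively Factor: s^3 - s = (s - 1)*(s^2 + s) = (s - 1)*(s + 1)*(s)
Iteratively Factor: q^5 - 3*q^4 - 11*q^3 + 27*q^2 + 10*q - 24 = (q - 2)*(q^4 - q^3 - 13*q^2 + q + 12) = (q - 2)*(q + 3)*(q^3 - 4*q^2 - q + 4) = (q - 2)*(q - 1)*(q + 3)*(q^2 - 3*q - 4) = (q - 2)*(q - 1)*(q + 1)*(q + 3)*(q - 4)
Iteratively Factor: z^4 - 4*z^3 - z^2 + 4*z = (z - 1)*(z^3 - 3*z^2 - 4*z) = (z - 1)*(z + 1)*(z^2 - 4*z) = (z - 4)*(z - 1)*(z + 1)*(z)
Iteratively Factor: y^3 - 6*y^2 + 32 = (y + 2)*(y^2 - 8*y + 16) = (y - 4)*(y + 2)*(y - 4)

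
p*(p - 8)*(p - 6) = p^3 - 14*p^2 + 48*p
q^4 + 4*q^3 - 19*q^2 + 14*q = q*(q - 2)*(q - 1)*(q + 7)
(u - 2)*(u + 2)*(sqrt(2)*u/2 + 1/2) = sqrt(2)*u^3/2 + u^2/2 - 2*sqrt(2)*u - 2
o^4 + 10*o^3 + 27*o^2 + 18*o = o*(o + 1)*(o + 3)*(o + 6)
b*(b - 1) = b^2 - b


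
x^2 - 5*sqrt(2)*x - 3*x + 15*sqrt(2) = (x - 3)*(x - 5*sqrt(2))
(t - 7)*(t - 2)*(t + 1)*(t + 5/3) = t^4 - 19*t^3/3 - 25*t^2/3 + 67*t/3 + 70/3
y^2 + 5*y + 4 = (y + 1)*(y + 4)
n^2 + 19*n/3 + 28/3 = (n + 7/3)*(n + 4)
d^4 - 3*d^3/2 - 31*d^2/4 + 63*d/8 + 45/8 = (d - 3)*(d - 3/2)*(d + 1/2)*(d + 5/2)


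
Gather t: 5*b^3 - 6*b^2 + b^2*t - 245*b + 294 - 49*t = 5*b^3 - 6*b^2 - 245*b + t*(b^2 - 49) + 294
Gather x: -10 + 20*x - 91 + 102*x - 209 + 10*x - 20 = 132*x - 330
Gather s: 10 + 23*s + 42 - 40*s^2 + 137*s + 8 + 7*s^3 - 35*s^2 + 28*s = 7*s^3 - 75*s^2 + 188*s + 60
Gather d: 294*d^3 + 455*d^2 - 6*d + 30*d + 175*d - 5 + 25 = 294*d^3 + 455*d^2 + 199*d + 20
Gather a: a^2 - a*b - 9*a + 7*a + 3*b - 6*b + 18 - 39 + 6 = a^2 + a*(-b - 2) - 3*b - 15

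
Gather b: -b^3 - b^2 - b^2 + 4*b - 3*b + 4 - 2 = -b^3 - 2*b^2 + b + 2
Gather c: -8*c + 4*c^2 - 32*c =4*c^2 - 40*c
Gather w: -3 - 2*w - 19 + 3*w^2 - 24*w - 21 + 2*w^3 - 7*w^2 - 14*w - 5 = 2*w^3 - 4*w^2 - 40*w - 48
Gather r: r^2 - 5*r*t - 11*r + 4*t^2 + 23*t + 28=r^2 + r*(-5*t - 11) + 4*t^2 + 23*t + 28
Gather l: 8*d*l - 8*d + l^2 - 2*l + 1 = -8*d + l^2 + l*(8*d - 2) + 1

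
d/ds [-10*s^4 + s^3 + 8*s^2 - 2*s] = -40*s^3 + 3*s^2 + 16*s - 2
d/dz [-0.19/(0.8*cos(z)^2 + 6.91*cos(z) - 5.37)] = -(0.304*cos(z) + 1.3129)*sin(z)/(0.8*cos(z)^2 + 6.91*cos(z) - 5.37)^2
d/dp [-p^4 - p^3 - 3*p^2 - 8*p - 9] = -4*p^3 - 3*p^2 - 6*p - 8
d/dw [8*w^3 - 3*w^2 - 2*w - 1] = 24*w^2 - 6*w - 2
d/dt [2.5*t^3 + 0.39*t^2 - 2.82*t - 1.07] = 7.5*t^2 + 0.78*t - 2.82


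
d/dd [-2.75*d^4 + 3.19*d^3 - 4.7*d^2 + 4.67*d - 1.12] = -11.0*d^3 + 9.57*d^2 - 9.4*d + 4.67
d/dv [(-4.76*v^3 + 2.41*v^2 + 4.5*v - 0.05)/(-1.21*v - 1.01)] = (11.5192*v^3 + 11.5067*v^2 - 4.8682*v - 4.6055)/(1.4641*v^2 + 2.4442*v + 1.0201)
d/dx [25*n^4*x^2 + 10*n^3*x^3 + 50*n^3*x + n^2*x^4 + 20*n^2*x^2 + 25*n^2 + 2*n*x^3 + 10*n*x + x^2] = 50*n^4*x + 30*n^3*x^2 + 50*n^3 + 4*n^2*x^3 + 40*n^2*x + 6*n*x^2 + 10*n + 2*x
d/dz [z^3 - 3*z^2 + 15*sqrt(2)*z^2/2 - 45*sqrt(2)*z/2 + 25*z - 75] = 3*z^2 - 6*z + 15*sqrt(2)*z - 45*sqrt(2)/2 + 25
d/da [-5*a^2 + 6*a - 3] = 6 - 10*a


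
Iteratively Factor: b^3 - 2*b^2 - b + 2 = (b + 1)*(b^2 - 3*b + 2) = (b - 1)*(b + 1)*(b - 2)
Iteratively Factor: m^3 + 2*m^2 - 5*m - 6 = (m + 1)*(m^2 + m - 6) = (m - 2)*(m + 1)*(m + 3)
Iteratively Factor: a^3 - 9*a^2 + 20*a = (a - 5)*(a^2 - 4*a) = a*(a - 5)*(a - 4)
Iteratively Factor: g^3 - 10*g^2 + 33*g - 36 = (g - 4)*(g^2 - 6*g + 9) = (g - 4)*(g - 3)*(g - 3)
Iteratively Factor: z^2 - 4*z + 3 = (z - 1)*(z - 3)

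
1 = 1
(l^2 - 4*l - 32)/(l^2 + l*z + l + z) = (l^2 - 4*l - 32)/(l^2 + l*z + l + z)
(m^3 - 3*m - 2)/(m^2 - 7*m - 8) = (m^2 - m - 2)/(m - 8)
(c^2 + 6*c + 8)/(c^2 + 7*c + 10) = (c + 4)/(c + 5)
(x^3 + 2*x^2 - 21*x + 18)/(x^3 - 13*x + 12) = (x + 6)/(x + 4)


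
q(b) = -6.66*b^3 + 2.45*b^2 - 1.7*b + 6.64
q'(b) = -19.98*b^2 + 4.9*b - 1.7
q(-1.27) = 26.39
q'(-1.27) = -40.15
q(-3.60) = 355.24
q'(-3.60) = -278.28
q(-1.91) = 65.23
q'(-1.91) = -83.95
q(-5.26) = 1052.61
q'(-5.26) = -580.27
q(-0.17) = 7.03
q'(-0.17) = -3.11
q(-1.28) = 26.80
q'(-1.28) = -40.71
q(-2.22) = 95.36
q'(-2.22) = -111.05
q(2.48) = -84.09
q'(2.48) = -112.43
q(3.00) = -156.23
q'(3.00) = -166.82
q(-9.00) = 5075.53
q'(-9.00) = -1664.18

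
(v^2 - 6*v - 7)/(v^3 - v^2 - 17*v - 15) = (v - 7)/(v^2 - 2*v - 15)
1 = 1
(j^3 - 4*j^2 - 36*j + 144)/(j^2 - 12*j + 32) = (j^2 - 36)/(j - 8)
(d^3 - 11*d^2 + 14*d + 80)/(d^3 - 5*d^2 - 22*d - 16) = (d - 5)/(d + 1)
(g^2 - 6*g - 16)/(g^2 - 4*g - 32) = (g + 2)/(g + 4)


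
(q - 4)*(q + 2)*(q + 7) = q^3 + 5*q^2 - 22*q - 56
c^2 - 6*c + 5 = (c - 5)*(c - 1)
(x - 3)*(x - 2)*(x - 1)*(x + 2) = x^4 - 4*x^3 - x^2 + 16*x - 12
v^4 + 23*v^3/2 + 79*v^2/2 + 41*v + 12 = (v + 1/2)*(v + 1)*(v + 4)*(v + 6)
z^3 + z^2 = z^2*(z + 1)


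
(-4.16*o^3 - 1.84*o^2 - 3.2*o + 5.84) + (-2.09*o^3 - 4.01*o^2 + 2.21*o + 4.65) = -6.25*o^3 - 5.85*o^2 - 0.99*o + 10.49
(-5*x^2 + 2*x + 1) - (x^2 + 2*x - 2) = 3 - 6*x^2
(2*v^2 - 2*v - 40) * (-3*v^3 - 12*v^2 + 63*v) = -6*v^5 - 18*v^4 + 270*v^3 + 354*v^2 - 2520*v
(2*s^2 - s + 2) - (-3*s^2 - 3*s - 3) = 5*s^2 + 2*s + 5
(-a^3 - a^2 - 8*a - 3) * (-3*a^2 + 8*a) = 3*a^5 - 5*a^4 + 16*a^3 - 55*a^2 - 24*a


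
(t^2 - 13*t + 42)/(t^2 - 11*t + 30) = (t - 7)/(t - 5)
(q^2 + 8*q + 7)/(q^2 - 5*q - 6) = (q + 7)/(q - 6)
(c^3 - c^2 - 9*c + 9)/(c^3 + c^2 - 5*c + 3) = (c - 3)/(c - 1)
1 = 1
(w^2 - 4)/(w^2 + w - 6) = (w + 2)/(w + 3)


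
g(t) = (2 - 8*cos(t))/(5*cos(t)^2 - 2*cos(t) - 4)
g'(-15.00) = 294.48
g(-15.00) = 19.94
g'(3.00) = -1.62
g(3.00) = 3.44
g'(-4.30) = -8.06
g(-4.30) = -2.17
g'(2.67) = -12.70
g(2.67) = 5.22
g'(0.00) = 0.00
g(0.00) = 6.00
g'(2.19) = -37.29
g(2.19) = -5.75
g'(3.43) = 4.14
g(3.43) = 3.85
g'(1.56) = -2.21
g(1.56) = -0.48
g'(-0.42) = 7.58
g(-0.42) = 3.20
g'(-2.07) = 13.36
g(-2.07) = -3.07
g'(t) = (2 - 8*cos(t))*(10*sin(t)*cos(t) - 2*sin(t))/(5*cos(t)^2 - 2*cos(t) - 4)^2 + 8*sin(t)/(5*cos(t)^2 - 2*cos(t) - 4)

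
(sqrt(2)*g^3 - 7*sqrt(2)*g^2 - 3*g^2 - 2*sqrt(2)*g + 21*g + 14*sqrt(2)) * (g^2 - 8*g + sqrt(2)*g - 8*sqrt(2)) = sqrt(2)*g^5 - 15*sqrt(2)*g^4 - g^4 + 15*g^3 + 51*sqrt(2)*g^3 - 60*g^2 + 75*sqrt(2)*g^2 - 280*sqrt(2)*g + 60*g - 224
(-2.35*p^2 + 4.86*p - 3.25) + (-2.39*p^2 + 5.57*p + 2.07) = -4.74*p^2 + 10.43*p - 1.18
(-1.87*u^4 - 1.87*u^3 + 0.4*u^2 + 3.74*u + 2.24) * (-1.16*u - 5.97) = 2.1692*u^5 + 13.3331*u^4 + 10.6999*u^3 - 6.7264*u^2 - 24.9262*u - 13.3728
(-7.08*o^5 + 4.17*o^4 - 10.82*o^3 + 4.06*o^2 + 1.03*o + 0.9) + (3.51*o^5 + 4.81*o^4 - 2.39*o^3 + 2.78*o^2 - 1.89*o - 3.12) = -3.57*o^5 + 8.98*o^4 - 13.21*o^3 + 6.84*o^2 - 0.86*o - 2.22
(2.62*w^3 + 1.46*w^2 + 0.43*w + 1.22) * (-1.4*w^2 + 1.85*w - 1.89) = -3.668*w^5 + 2.803*w^4 - 2.8528*w^3 - 3.6719*w^2 + 1.4443*w - 2.3058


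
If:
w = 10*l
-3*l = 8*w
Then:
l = 0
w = 0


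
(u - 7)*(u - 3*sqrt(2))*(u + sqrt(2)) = u^3 - 7*u^2 - 2*sqrt(2)*u^2 - 6*u + 14*sqrt(2)*u + 42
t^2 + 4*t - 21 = (t - 3)*(t + 7)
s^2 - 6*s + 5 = (s - 5)*(s - 1)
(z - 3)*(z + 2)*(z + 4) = z^3 + 3*z^2 - 10*z - 24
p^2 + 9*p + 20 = (p + 4)*(p + 5)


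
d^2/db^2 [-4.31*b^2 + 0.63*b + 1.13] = -8.62000000000000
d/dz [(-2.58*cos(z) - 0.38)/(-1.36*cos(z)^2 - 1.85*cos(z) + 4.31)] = (3.5088*cos(z)^2 + 1.0336*cos(z) + 11.8228)*sin(z)/(1.8496*cos(z)^4 + 5.032*cos(z)^3 - 8.3007*cos(z)^2 - 15.947*cos(z) + 18.5761)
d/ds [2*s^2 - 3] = 4*s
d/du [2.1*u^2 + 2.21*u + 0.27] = 4.2*u + 2.21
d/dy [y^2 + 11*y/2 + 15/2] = 2*y + 11/2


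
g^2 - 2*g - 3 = (g - 3)*(g + 1)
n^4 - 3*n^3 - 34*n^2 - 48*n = n*(n - 8)*(n + 2)*(n + 3)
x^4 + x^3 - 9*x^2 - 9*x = x*(x - 3)*(x + 1)*(x + 3)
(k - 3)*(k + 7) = k^2 + 4*k - 21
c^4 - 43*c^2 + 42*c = c*(c - 6)*(c - 1)*(c + 7)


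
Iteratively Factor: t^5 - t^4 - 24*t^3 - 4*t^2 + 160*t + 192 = (t + 3)*(t^4 - 4*t^3 - 12*t^2 + 32*t + 64) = (t + 2)*(t + 3)*(t^3 - 6*t^2 + 32) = (t - 4)*(t + 2)*(t + 3)*(t^2 - 2*t - 8) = (t - 4)*(t + 2)^2*(t + 3)*(t - 4)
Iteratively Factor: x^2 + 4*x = (x + 4)*(x)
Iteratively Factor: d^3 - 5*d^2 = (d - 5)*(d^2) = d*(d - 5)*(d)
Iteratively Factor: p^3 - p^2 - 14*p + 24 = (p - 3)*(p^2 + 2*p - 8) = (p - 3)*(p - 2)*(p + 4)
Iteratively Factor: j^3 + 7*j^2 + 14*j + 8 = (j + 4)*(j^2 + 3*j + 2) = (j + 1)*(j + 4)*(j + 2)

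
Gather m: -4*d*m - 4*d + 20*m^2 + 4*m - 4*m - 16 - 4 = -4*d*m - 4*d + 20*m^2 - 20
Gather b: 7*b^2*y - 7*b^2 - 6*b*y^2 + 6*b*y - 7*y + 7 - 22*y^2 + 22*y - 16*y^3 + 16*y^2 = b^2*(7*y - 7) + b*(-6*y^2 + 6*y) - 16*y^3 - 6*y^2 + 15*y + 7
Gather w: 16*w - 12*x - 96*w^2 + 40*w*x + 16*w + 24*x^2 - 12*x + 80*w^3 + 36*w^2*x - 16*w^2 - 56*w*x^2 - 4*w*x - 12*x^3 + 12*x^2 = 80*w^3 + w^2*(36*x - 112) + w*(-56*x^2 + 36*x + 32) - 12*x^3 + 36*x^2 - 24*x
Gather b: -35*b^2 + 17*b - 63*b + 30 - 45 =-35*b^2 - 46*b - 15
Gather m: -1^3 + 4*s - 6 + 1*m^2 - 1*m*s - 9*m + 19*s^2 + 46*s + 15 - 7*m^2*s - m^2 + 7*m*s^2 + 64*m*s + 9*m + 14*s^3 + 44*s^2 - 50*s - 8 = -7*m^2*s + m*(7*s^2 + 63*s) + 14*s^3 + 63*s^2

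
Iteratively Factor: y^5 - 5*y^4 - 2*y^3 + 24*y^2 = (y + 2)*(y^4 - 7*y^3 + 12*y^2) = (y - 4)*(y + 2)*(y^3 - 3*y^2) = y*(y - 4)*(y + 2)*(y^2 - 3*y) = y*(y - 4)*(y - 3)*(y + 2)*(y)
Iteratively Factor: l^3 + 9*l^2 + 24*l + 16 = (l + 1)*(l^2 + 8*l + 16) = (l + 1)*(l + 4)*(l + 4)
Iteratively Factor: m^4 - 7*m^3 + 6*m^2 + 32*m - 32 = (m - 1)*(m^3 - 6*m^2 + 32) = (m - 4)*(m - 1)*(m^2 - 2*m - 8) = (m - 4)^2*(m - 1)*(m + 2)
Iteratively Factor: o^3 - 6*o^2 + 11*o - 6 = (o - 1)*(o^2 - 5*o + 6) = (o - 3)*(o - 1)*(o - 2)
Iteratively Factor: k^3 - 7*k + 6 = (k - 2)*(k^2 + 2*k - 3) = (k - 2)*(k - 1)*(k + 3)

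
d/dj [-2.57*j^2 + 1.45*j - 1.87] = 1.45 - 5.14*j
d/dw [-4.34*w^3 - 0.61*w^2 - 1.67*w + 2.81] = -13.02*w^2 - 1.22*w - 1.67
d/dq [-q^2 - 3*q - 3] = -2*q - 3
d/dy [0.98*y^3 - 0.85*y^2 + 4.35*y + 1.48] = 2.94*y^2 - 1.7*y + 4.35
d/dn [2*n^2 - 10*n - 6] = 4*n - 10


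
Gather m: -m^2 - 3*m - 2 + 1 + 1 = -m^2 - 3*m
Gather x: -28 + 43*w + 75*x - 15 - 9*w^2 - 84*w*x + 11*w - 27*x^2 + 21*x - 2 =-9*w^2 + 54*w - 27*x^2 + x*(96 - 84*w) - 45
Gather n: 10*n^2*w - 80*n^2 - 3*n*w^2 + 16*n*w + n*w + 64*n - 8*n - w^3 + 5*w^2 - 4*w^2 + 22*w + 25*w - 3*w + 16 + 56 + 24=n^2*(10*w - 80) + n*(-3*w^2 + 17*w + 56) - w^3 + w^2 + 44*w + 96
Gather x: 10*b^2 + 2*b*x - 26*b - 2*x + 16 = 10*b^2 - 26*b + x*(2*b - 2) + 16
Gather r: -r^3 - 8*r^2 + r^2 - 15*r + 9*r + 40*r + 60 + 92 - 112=-r^3 - 7*r^2 + 34*r + 40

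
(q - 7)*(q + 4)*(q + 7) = q^3 + 4*q^2 - 49*q - 196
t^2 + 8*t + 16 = (t + 4)^2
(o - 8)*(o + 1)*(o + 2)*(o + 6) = o^4 + o^3 - 52*o^2 - 148*o - 96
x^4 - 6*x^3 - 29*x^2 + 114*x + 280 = (x - 7)*(x - 5)*(x + 2)*(x + 4)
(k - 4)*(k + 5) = k^2 + k - 20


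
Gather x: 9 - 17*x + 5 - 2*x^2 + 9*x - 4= -2*x^2 - 8*x + 10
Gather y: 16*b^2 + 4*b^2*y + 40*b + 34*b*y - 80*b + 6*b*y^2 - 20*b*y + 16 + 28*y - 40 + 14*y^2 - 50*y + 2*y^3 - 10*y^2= 16*b^2 - 40*b + 2*y^3 + y^2*(6*b + 4) + y*(4*b^2 + 14*b - 22) - 24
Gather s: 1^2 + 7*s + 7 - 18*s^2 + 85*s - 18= -18*s^2 + 92*s - 10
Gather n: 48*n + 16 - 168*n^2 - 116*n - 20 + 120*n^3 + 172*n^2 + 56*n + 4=120*n^3 + 4*n^2 - 12*n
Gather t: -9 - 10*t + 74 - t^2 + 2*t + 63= -t^2 - 8*t + 128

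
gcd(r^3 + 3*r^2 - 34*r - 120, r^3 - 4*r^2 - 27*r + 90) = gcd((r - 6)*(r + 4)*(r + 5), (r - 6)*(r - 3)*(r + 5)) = r^2 - r - 30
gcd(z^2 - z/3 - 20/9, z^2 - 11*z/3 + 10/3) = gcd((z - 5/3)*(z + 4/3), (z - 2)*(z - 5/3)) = z - 5/3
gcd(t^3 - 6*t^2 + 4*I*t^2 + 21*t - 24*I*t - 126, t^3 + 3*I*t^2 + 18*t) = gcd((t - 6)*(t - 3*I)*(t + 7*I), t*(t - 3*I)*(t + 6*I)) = t - 3*I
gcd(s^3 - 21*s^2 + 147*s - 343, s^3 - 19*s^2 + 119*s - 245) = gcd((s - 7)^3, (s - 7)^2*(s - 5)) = s^2 - 14*s + 49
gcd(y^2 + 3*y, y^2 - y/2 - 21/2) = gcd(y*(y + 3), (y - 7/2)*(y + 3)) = y + 3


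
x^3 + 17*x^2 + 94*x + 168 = (x + 4)*(x + 6)*(x + 7)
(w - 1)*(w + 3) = w^2 + 2*w - 3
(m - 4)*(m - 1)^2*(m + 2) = m^4 - 4*m^3 - 3*m^2 + 14*m - 8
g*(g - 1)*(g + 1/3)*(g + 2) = g^4 + 4*g^3/3 - 5*g^2/3 - 2*g/3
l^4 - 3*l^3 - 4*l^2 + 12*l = l*(l - 3)*(l - 2)*(l + 2)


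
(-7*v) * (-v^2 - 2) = 7*v^3 + 14*v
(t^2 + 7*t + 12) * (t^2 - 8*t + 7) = t^4 - t^3 - 37*t^2 - 47*t + 84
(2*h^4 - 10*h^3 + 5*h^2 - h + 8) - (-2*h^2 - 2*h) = 2*h^4 - 10*h^3 + 7*h^2 + h + 8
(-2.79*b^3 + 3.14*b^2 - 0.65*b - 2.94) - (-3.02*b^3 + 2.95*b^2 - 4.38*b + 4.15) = 0.23*b^3 + 0.19*b^2 + 3.73*b - 7.09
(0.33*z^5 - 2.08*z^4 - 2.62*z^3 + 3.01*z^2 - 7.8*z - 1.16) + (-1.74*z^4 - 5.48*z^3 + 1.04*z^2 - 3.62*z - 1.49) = 0.33*z^5 - 3.82*z^4 - 8.1*z^3 + 4.05*z^2 - 11.42*z - 2.65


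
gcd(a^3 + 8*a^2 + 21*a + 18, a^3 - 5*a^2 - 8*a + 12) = a + 2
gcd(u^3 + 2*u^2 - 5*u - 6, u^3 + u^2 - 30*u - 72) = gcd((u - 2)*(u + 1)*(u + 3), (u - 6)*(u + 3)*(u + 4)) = u + 3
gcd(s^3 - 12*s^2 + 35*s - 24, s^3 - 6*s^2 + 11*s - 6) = s^2 - 4*s + 3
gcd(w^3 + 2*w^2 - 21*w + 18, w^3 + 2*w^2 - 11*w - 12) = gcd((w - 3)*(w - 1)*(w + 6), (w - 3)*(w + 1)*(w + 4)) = w - 3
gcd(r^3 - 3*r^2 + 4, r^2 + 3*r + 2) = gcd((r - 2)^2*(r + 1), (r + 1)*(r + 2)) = r + 1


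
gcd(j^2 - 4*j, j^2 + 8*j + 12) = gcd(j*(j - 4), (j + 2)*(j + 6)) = 1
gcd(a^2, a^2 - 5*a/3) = a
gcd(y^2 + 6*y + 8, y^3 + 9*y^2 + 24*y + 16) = y + 4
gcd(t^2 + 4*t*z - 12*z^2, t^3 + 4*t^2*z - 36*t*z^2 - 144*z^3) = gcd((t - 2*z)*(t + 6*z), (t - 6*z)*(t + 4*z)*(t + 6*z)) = t + 6*z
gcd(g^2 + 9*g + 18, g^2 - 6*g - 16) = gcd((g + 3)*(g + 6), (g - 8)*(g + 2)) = 1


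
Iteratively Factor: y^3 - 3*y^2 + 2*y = (y - 2)*(y^2 - y) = (y - 2)*(y - 1)*(y)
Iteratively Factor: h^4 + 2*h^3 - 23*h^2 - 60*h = (h - 5)*(h^3 + 7*h^2 + 12*h) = h*(h - 5)*(h^2 + 7*h + 12) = h*(h - 5)*(h + 4)*(h + 3)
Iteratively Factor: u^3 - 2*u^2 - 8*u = (u)*(u^2 - 2*u - 8) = u*(u + 2)*(u - 4)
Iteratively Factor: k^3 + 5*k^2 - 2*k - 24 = (k + 3)*(k^2 + 2*k - 8) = (k + 3)*(k + 4)*(k - 2)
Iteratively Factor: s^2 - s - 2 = (s + 1)*(s - 2)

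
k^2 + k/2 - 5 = (k - 2)*(k + 5/2)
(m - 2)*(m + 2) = m^2 - 4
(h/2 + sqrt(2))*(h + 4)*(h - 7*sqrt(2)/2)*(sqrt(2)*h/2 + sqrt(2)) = sqrt(2)*h^4/4 - 3*h^3/4 + 3*sqrt(2)*h^3/2 - 9*h^2/2 - 3*sqrt(2)*h^2/2 - 21*sqrt(2)*h - 6*h - 28*sqrt(2)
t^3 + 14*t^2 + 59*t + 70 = (t + 2)*(t + 5)*(t + 7)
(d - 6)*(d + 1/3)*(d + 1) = d^3 - 14*d^2/3 - 23*d/3 - 2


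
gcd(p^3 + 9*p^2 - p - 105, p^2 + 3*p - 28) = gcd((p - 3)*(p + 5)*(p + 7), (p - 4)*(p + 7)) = p + 7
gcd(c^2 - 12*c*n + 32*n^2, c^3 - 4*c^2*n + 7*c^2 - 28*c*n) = c - 4*n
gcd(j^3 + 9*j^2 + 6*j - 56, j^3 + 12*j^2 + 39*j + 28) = j^2 + 11*j + 28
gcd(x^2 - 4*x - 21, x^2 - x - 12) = x + 3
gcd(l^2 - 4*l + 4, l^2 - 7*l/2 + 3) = l - 2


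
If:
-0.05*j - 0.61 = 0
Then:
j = -12.20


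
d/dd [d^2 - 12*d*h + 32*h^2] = 2*d - 12*h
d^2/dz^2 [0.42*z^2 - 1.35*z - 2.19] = 0.840000000000000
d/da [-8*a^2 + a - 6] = 1 - 16*a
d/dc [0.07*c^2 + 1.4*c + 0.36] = 0.14*c + 1.4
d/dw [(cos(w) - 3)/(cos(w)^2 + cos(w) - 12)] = sin(w)/(cos(w) + 4)^2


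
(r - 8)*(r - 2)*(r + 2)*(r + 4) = r^4 - 4*r^3 - 36*r^2 + 16*r + 128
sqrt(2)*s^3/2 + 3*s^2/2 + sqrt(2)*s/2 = s*(s + sqrt(2))*(sqrt(2)*s/2 + 1/2)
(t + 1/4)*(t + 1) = t^2 + 5*t/4 + 1/4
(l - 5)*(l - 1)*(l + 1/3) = l^3 - 17*l^2/3 + 3*l + 5/3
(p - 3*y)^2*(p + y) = p^3 - 5*p^2*y + 3*p*y^2 + 9*y^3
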